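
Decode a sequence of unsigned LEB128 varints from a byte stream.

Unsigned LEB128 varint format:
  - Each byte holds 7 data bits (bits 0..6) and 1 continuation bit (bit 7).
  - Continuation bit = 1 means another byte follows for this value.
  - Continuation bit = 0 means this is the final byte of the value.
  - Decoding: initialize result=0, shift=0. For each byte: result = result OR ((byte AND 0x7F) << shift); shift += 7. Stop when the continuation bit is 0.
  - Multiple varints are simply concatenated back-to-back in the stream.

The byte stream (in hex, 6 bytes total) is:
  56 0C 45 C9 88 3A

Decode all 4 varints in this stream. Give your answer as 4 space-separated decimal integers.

Answer: 86 12 69 951369

Derivation:
  byte[0]=0x56 cont=0 payload=0x56=86: acc |= 86<<0 -> acc=86 shift=7 [end]
Varint 1: bytes[0:1] = 56 -> value 86 (1 byte(s))
  byte[1]=0x0C cont=0 payload=0x0C=12: acc |= 12<<0 -> acc=12 shift=7 [end]
Varint 2: bytes[1:2] = 0C -> value 12 (1 byte(s))
  byte[2]=0x45 cont=0 payload=0x45=69: acc |= 69<<0 -> acc=69 shift=7 [end]
Varint 3: bytes[2:3] = 45 -> value 69 (1 byte(s))
  byte[3]=0xC9 cont=1 payload=0x49=73: acc |= 73<<0 -> acc=73 shift=7
  byte[4]=0x88 cont=1 payload=0x08=8: acc |= 8<<7 -> acc=1097 shift=14
  byte[5]=0x3A cont=0 payload=0x3A=58: acc |= 58<<14 -> acc=951369 shift=21 [end]
Varint 4: bytes[3:6] = C9 88 3A -> value 951369 (3 byte(s))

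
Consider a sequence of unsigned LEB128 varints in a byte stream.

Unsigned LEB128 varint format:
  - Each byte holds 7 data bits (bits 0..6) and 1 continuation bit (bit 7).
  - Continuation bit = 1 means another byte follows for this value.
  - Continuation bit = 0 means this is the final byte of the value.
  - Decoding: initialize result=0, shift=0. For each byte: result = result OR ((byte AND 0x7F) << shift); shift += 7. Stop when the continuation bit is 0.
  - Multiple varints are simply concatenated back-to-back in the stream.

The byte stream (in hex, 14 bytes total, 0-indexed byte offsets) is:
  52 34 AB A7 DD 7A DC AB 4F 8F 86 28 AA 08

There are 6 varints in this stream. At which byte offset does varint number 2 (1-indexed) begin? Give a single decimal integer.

  byte[0]=0x52 cont=0 payload=0x52=82: acc |= 82<<0 -> acc=82 shift=7 [end]
Varint 1: bytes[0:1] = 52 -> value 82 (1 byte(s))
  byte[1]=0x34 cont=0 payload=0x34=52: acc |= 52<<0 -> acc=52 shift=7 [end]
Varint 2: bytes[1:2] = 34 -> value 52 (1 byte(s))
  byte[2]=0xAB cont=1 payload=0x2B=43: acc |= 43<<0 -> acc=43 shift=7
  byte[3]=0xA7 cont=1 payload=0x27=39: acc |= 39<<7 -> acc=5035 shift=14
  byte[4]=0xDD cont=1 payload=0x5D=93: acc |= 93<<14 -> acc=1528747 shift=21
  byte[5]=0x7A cont=0 payload=0x7A=122: acc |= 122<<21 -> acc=257381291 shift=28 [end]
Varint 3: bytes[2:6] = AB A7 DD 7A -> value 257381291 (4 byte(s))
  byte[6]=0xDC cont=1 payload=0x5C=92: acc |= 92<<0 -> acc=92 shift=7
  byte[7]=0xAB cont=1 payload=0x2B=43: acc |= 43<<7 -> acc=5596 shift=14
  byte[8]=0x4F cont=0 payload=0x4F=79: acc |= 79<<14 -> acc=1299932 shift=21 [end]
Varint 4: bytes[6:9] = DC AB 4F -> value 1299932 (3 byte(s))
  byte[9]=0x8F cont=1 payload=0x0F=15: acc |= 15<<0 -> acc=15 shift=7
  byte[10]=0x86 cont=1 payload=0x06=6: acc |= 6<<7 -> acc=783 shift=14
  byte[11]=0x28 cont=0 payload=0x28=40: acc |= 40<<14 -> acc=656143 shift=21 [end]
Varint 5: bytes[9:12] = 8F 86 28 -> value 656143 (3 byte(s))
  byte[12]=0xAA cont=1 payload=0x2A=42: acc |= 42<<0 -> acc=42 shift=7
  byte[13]=0x08 cont=0 payload=0x08=8: acc |= 8<<7 -> acc=1066 shift=14 [end]
Varint 6: bytes[12:14] = AA 08 -> value 1066 (2 byte(s))

Answer: 1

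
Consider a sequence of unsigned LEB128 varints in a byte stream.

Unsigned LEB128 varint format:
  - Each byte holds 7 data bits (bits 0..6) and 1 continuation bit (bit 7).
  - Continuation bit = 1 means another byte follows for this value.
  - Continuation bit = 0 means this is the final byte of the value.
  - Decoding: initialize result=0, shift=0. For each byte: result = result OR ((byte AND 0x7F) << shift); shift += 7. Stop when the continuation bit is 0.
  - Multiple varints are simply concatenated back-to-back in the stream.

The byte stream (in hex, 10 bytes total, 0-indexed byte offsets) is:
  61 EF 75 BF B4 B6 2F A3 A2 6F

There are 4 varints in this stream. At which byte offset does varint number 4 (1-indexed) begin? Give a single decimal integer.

Answer: 7

Derivation:
  byte[0]=0x61 cont=0 payload=0x61=97: acc |= 97<<0 -> acc=97 shift=7 [end]
Varint 1: bytes[0:1] = 61 -> value 97 (1 byte(s))
  byte[1]=0xEF cont=1 payload=0x6F=111: acc |= 111<<0 -> acc=111 shift=7
  byte[2]=0x75 cont=0 payload=0x75=117: acc |= 117<<7 -> acc=15087 shift=14 [end]
Varint 2: bytes[1:3] = EF 75 -> value 15087 (2 byte(s))
  byte[3]=0xBF cont=1 payload=0x3F=63: acc |= 63<<0 -> acc=63 shift=7
  byte[4]=0xB4 cont=1 payload=0x34=52: acc |= 52<<7 -> acc=6719 shift=14
  byte[5]=0xB6 cont=1 payload=0x36=54: acc |= 54<<14 -> acc=891455 shift=21
  byte[6]=0x2F cont=0 payload=0x2F=47: acc |= 47<<21 -> acc=99457599 shift=28 [end]
Varint 3: bytes[3:7] = BF B4 B6 2F -> value 99457599 (4 byte(s))
  byte[7]=0xA3 cont=1 payload=0x23=35: acc |= 35<<0 -> acc=35 shift=7
  byte[8]=0xA2 cont=1 payload=0x22=34: acc |= 34<<7 -> acc=4387 shift=14
  byte[9]=0x6F cont=0 payload=0x6F=111: acc |= 111<<14 -> acc=1823011 shift=21 [end]
Varint 4: bytes[7:10] = A3 A2 6F -> value 1823011 (3 byte(s))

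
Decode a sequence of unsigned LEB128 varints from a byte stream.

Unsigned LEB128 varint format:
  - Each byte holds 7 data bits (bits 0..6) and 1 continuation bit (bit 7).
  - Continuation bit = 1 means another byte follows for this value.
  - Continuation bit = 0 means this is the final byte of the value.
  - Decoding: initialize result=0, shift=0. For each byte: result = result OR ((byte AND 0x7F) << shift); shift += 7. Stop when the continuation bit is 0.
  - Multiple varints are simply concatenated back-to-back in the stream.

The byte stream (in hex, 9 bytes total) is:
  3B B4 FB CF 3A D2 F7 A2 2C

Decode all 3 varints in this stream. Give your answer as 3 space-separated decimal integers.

Answer: 59 122944948 92847058

Derivation:
  byte[0]=0x3B cont=0 payload=0x3B=59: acc |= 59<<0 -> acc=59 shift=7 [end]
Varint 1: bytes[0:1] = 3B -> value 59 (1 byte(s))
  byte[1]=0xB4 cont=1 payload=0x34=52: acc |= 52<<0 -> acc=52 shift=7
  byte[2]=0xFB cont=1 payload=0x7B=123: acc |= 123<<7 -> acc=15796 shift=14
  byte[3]=0xCF cont=1 payload=0x4F=79: acc |= 79<<14 -> acc=1310132 shift=21
  byte[4]=0x3A cont=0 payload=0x3A=58: acc |= 58<<21 -> acc=122944948 shift=28 [end]
Varint 2: bytes[1:5] = B4 FB CF 3A -> value 122944948 (4 byte(s))
  byte[5]=0xD2 cont=1 payload=0x52=82: acc |= 82<<0 -> acc=82 shift=7
  byte[6]=0xF7 cont=1 payload=0x77=119: acc |= 119<<7 -> acc=15314 shift=14
  byte[7]=0xA2 cont=1 payload=0x22=34: acc |= 34<<14 -> acc=572370 shift=21
  byte[8]=0x2C cont=0 payload=0x2C=44: acc |= 44<<21 -> acc=92847058 shift=28 [end]
Varint 3: bytes[5:9] = D2 F7 A2 2C -> value 92847058 (4 byte(s))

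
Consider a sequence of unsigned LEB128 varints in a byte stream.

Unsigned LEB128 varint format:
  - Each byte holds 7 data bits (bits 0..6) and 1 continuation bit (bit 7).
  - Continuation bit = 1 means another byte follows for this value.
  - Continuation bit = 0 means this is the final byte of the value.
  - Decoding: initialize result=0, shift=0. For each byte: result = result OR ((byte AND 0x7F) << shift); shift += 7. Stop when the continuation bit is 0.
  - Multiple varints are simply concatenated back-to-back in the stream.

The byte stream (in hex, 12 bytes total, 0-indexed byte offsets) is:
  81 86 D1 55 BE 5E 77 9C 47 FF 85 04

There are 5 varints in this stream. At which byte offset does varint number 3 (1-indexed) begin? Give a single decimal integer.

  byte[0]=0x81 cont=1 payload=0x01=1: acc |= 1<<0 -> acc=1 shift=7
  byte[1]=0x86 cont=1 payload=0x06=6: acc |= 6<<7 -> acc=769 shift=14
  byte[2]=0xD1 cont=1 payload=0x51=81: acc |= 81<<14 -> acc=1327873 shift=21
  byte[3]=0x55 cont=0 payload=0x55=85: acc |= 85<<21 -> acc=179585793 shift=28 [end]
Varint 1: bytes[0:4] = 81 86 D1 55 -> value 179585793 (4 byte(s))
  byte[4]=0xBE cont=1 payload=0x3E=62: acc |= 62<<0 -> acc=62 shift=7
  byte[5]=0x5E cont=0 payload=0x5E=94: acc |= 94<<7 -> acc=12094 shift=14 [end]
Varint 2: bytes[4:6] = BE 5E -> value 12094 (2 byte(s))
  byte[6]=0x77 cont=0 payload=0x77=119: acc |= 119<<0 -> acc=119 shift=7 [end]
Varint 3: bytes[6:7] = 77 -> value 119 (1 byte(s))
  byte[7]=0x9C cont=1 payload=0x1C=28: acc |= 28<<0 -> acc=28 shift=7
  byte[8]=0x47 cont=0 payload=0x47=71: acc |= 71<<7 -> acc=9116 shift=14 [end]
Varint 4: bytes[7:9] = 9C 47 -> value 9116 (2 byte(s))
  byte[9]=0xFF cont=1 payload=0x7F=127: acc |= 127<<0 -> acc=127 shift=7
  byte[10]=0x85 cont=1 payload=0x05=5: acc |= 5<<7 -> acc=767 shift=14
  byte[11]=0x04 cont=0 payload=0x04=4: acc |= 4<<14 -> acc=66303 shift=21 [end]
Varint 5: bytes[9:12] = FF 85 04 -> value 66303 (3 byte(s))

Answer: 6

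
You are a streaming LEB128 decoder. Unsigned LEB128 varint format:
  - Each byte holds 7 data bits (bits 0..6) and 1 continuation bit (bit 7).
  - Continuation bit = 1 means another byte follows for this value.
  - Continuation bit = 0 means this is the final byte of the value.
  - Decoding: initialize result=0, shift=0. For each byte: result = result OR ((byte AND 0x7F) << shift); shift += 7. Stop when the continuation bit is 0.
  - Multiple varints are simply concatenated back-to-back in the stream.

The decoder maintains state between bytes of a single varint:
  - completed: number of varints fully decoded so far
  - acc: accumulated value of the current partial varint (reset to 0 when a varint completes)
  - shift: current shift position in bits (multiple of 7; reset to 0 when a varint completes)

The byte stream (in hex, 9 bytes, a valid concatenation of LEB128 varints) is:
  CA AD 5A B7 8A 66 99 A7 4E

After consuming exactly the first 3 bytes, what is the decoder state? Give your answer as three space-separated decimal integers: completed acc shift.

byte[0]=0xCA cont=1 payload=0x4A: acc |= 74<<0 -> completed=0 acc=74 shift=7
byte[1]=0xAD cont=1 payload=0x2D: acc |= 45<<7 -> completed=0 acc=5834 shift=14
byte[2]=0x5A cont=0 payload=0x5A: varint #1 complete (value=1480394); reset -> completed=1 acc=0 shift=0

Answer: 1 0 0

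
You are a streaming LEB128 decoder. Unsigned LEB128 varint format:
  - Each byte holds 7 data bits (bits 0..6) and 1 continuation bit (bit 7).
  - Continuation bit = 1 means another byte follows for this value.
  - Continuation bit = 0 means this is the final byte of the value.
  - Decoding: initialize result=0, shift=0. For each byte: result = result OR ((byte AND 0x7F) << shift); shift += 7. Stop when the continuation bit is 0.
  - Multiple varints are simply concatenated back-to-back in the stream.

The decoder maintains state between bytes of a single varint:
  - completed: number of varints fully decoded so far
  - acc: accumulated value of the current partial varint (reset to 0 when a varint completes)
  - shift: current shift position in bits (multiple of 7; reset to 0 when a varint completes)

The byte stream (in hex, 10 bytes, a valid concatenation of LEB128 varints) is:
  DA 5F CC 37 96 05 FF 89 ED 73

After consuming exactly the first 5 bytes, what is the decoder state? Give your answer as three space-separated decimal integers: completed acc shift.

Answer: 2 22 7

Derivation:
byte[0]=0xDA cont=1 payload=0x5A: acc |= 90<<0 -> completed=0 acc=90 shift=7
byte[1]=0x5F cont=0 payload=0x5F: varint #1 complete (value=12250); reset -> completed=1 acc=0 shift=0
byte[2]=0xCC cont=1 payload=0x4C: acc |= 76<<0 -> completed=1 acc=76 shift=7
byte[3]=0x37 cont=0 payload=0x37: varint #2 complete (value=7116); reset -> completed=2 acc=0 shift=0
byte[4]=0x96 cont=1 payload=0x16: acc |= 22<<0 -> completed=2 acc=22 shift=7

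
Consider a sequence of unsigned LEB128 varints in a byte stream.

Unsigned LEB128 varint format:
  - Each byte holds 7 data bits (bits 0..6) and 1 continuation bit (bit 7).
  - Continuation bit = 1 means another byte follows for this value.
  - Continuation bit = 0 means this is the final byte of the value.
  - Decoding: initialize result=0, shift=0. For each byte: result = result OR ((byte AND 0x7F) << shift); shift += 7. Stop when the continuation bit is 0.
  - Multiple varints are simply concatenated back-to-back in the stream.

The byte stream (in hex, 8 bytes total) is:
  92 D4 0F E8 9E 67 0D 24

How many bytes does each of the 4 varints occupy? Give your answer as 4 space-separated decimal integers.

  byte[0]=0x92 cont=1 payload=0x12=18: acc |= 18<<0 -> acc=18 shift=7
  byte[1]=0xD4 cont=1 payload=0x54=84: acc |= 84<<7 -> acc=10770 shift=14
  byte[2]=0x0F cont=0 payload=0x0F=15: acc |= 15<<14 -> acc=256530 shift=21 [end]
Varint 1: bytes[0:3] = 92 D4 0F -> value 256530 (3 byte(s))
  byte[3]=0xE8 cont=1 payload=0x68=104: acc |= 104<<0 -> acc=104 shift=7
  byte[4]=0x9E cont=1 payload=0x1E=30: acc |= 30<<7 -> acc=3944 shift=14
  byte[5]=0x67 cont=0 payload=0x67=103: acc |= 103<<14 -> acc=1691496 shift=21 [end]
Varint 2: bytes[3:6] = E8 9E 67 -> value 1691496 (3 byte(s))
  byte[6]=0x0D cont=0 payload=0x0D=13: acc |= 13<<0 -> acc=13 shift=7 [end]
Varint 3: bytes[6:7] = 0D -> value 13 (1 byte(s))
  byte[7]=0x24 cont=0 payload=0x24=36: acc |= 36<<0 -> acc=36 shift=7 [end]
Varint 4: bytes[7:8] = 24 -> value 36 (1 byte(s))

Answer: 3 3 1 1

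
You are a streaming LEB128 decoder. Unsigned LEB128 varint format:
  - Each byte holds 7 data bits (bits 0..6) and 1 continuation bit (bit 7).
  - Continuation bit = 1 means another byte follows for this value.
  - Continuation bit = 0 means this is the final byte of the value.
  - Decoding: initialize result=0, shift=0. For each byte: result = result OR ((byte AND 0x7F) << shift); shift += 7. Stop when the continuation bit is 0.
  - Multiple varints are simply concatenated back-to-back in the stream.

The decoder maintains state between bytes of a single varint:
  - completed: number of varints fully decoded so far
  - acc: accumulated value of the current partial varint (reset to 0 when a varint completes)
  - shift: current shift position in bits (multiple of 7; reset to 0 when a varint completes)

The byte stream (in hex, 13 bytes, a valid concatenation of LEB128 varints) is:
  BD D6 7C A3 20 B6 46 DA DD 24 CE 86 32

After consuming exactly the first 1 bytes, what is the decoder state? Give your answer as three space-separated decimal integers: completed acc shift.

byte[0]=0xBD cont=1 payload=0x3D: acc |= 61<<0 -> completed=0 acc=61 shift=7

Answer: 0 61 7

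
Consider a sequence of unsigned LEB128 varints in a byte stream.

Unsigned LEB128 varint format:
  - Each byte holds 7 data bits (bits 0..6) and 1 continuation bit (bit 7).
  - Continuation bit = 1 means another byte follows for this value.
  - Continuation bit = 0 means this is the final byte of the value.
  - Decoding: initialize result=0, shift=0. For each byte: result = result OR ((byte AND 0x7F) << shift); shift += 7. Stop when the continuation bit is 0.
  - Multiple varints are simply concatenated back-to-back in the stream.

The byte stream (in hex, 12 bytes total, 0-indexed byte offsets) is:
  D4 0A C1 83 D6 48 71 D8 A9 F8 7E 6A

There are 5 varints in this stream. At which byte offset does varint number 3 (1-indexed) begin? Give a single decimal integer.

  byte[0]=0xD4 cont=1 payload=0x54=84: acc |= 84<<0 -> acc=84 shift=7
  byte[1]=0x0A cont=0 payload=0x0A=10: acc |= 10<<7 -> acc=1364 shift=14 [end]
Varint 1: bytes[0:2] = D4 0A -> value 1364 (2 byte(s))
  byte[2]=0xC1 cont=1 payload=0x41=65: acc |= 65<<0 -> acc=65 shift=7
  byte[3]=0x83 cont=1 payload=0x03=3: acc |= 3<<7 -> acc=449 shift=14
  byte[4]=0xD6 cont=1 payload=0x56=86: acc |= 86<<14 -> acc=1409473 shift=21
  byte[5]=0x48 cont=0 payload=0x48=72: acc |= 72<<21 -> acc=152404417 shift=28 [end]
Varint 2: bytes[2:6] = C1 83 D6 48 -> value 152404417 (4 byte(s))
  byte[6]=0x71 cont=0 payload=0x71=113: acc |= 113<<0 -> acc=113 shift=7 [end]
Varint 3: bytes[6:7] = 71 -> value 113 (1 byte(s))
  byte[7]=0xD8 cont=1 payload=0x58=88: acc |= 88<<0 -> acc=88 shift=7
  byte[8]=0xA9 cont=1 payload=0x29=41: acc |= 41<<7 -> acc=5336 shift=14
  byte[9]=0xF8 cont=1 payload=0x78=120: acc |= 120<<14 -> acc=1971416 shift=21
  byte[10]=0x7E cont=0 payload=0x7E=126: acc |= 126<<21 -> acc=266212568 shift=28 [end]
Varint 4: bytes[7:11] = D8 A9 F8 7E -> value 266212568 (4 byte(s))
  byte[11]=0x6A cont=0 payload=0x6A=106: acc |= 106<<0 -> acc=106 shift=7 [end]
Varint 5: bytes[11:12] = 6A -> value 106 (1 byte(s))

Answer: 6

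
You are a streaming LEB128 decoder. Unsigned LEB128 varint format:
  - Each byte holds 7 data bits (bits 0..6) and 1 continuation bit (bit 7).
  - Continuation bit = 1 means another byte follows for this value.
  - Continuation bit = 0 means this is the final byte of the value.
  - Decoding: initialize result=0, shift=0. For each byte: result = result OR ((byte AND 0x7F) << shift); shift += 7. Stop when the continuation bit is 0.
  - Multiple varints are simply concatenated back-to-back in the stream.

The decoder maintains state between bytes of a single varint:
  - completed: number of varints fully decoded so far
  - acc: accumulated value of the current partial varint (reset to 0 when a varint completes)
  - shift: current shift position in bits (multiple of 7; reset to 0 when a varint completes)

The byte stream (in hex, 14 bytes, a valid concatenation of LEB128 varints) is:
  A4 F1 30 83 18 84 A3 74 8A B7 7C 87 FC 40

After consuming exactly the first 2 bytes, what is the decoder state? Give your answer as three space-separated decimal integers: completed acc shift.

Answer: 0 14500 14

Derivation:
byte[0]=0xA4 cont=1 payload=0x24: acc |= 36<<0 -> completed=0 acc=36 shift=7
byte[1]=0xF1 cont=1 payload=0x71: acc |= 113<<7 -> completed=0 acc=14500 shift=14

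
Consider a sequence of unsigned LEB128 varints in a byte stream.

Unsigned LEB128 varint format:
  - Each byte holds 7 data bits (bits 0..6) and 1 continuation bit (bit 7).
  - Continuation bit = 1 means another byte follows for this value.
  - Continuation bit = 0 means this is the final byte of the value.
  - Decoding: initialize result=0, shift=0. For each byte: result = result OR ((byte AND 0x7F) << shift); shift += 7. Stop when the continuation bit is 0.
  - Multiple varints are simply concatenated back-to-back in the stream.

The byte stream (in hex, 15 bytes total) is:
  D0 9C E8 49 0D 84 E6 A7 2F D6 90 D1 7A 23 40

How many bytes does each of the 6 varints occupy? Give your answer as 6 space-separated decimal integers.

  byte[0]=0xD0 cont=1 payload=0x50=80: acc |= 80<<0 -> acc=80 shift=7
  byte[1]=0x9C cont=1 payload=0x1C=28: acc |= 28<<7 -> acc=3664 shift=14
  byte[2]=0xE8 cont=1 payload=0x68=104: acc |= 104<<14 -> acc=1707600 shift=21
  byte[3]=0x49 cont=0 payload=0x49=73: acc |= 73<<21 -> acc=154799696 shift=28 [end]
Varint 1: bytes[0:4] = D0 9C E8 49 -> value 154799696 (4 byte(s))
  byte[4]=0x0D cont=0 payload=0x0D=13: acc |= 13<<0 -> acc=13 shift=7 [end]
Varint 2: bytes[4:5] = 0D -> value 13 (1 byte(s))
  byte[5]=0x84 cont=1 payload=0x04=4: acc |= 4<<0 -> acc=4 shift=7
  byte[6]=0xE6 cont=1 payload=0x66=102: acc |= 102<<7 -> acc=13060 shift=14
  byte[7]=0xA7 cont=1 payload=0x27=39: acc |= 39<<14 -> acc=652036 shift=21
  byte[8]=0x2F cont=0 payload=0x2F=47: acc |= 47<<21 -> acc=99218180 shift=28 [end]
Varint 3: bytes[5:9] = 84 E6 A7 2F -> value 99218180 (4 byte(s))
  byte[9]=0xD6 cont=1 payload=0x56=86: acc |= 86<<0 -> acc=86 shift=7
  byte[10]=0x90 cont=1 payload=0x10=16: acc |= 16<<7 -> acc=2134 shift=14
  byte[11]=0xD1 cont=1 payload=0x51=81: acc |= 81<<14 -> acc=1329238 shift=21
  byte[12]=0x7A cont=0 payload=0x7A=122: acc |= 122<<21 -> acc=257181782 shift=28 [end]
Varint 4: bytes[9:13] = D6 90 D1 7A -> value 257181782 (4 byte(s))
  byte[13]=0x23 cont=0 payload=0x23=35: acc |= 35<<0 -> acc=35 shift=7 [end]
Varint 5: bytes[13:14] = 23 -> value 35 (1 byte(s))
  byte[14]=0x40 cont=0 payload=0x40=64: acc |= 64<<0 -> acc=64 shift=7 [end]
Varint 6: bytes[14:15] = 40 -> value 64 (1 byte(s))

Answer: 4 1 4 4 1 1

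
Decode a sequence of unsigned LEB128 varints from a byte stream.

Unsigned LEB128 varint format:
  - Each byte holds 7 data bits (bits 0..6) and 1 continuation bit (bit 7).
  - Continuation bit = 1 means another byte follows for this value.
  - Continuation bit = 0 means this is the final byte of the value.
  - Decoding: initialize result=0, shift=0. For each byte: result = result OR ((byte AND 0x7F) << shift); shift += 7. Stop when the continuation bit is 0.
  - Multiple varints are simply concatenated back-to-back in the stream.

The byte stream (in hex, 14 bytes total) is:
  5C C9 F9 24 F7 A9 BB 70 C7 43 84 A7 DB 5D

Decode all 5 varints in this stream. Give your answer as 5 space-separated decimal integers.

  byte[0]=0x5C cont=0 payload=0x5C=92: acc |= 92<<0 -> acc=92 shift=7 [end]
Varint 1: bytes[0:1] = 5C -> value 92 (1 byte(s))
  byte[1]=0xC9 cont=1 payload=0x49=73: acc |= 73<<0 -> acc=73 shift=7
  byte[2]=0xF9 cont=1 payload=0x79=121: acc |= 121<<7 -> acc=15561 shift=14
  byte[3]=0x24 cont=0 payload=0x24=36: acc |= 36<<14 -> acc=605385 shift=21 [end]
Varint 2: bytes[1:4] = C9 F9 24 -> value 605385 (3 byte(s))
  byte[4]=0xF7 cont=1 payload=0x77=119: acc |= 119<<0 -> acc=119 shift=7
  byte[5]=0xA9 cont=1 payload=0x29=41: acc |= 41<<7 -> acc=5367 shift=14
  byte[6]=0xBB cont=1 payload=0x3B=59: acc |= 59<<14 -> acc=972023 shift=21
  byte[7]=0x70 cont=0 payload=0x70=112: acc |= 112<<21 -> acc=235853047 shift=28 [end]
Varint 3: bytes[4:8] = F7 A9 BB 70 -> value 235853047 (4 byte(s))
  byte[8]=0xC7 cont=1 payload=0x47=71: acc |= 71<<0 -> acc=71 shift=7
  byte[9]=0x43 cont=0 payload=0x43=67: acc |= 67<<7 -> acc=8647 shift=14 [end]
Varint 4: bytes[8:10] = C7 43 -> value 8647 (2 byte(s))
  byte[10]=0x84 cont=1 payload=0x04=4: acc |= 4<<0 -> acc=4 shift=7
  byte[11]=0xA7 cont=1 payload=0x27=39: acc |= 39<<7 -> acc=4996 shift=14
  byte[12]=0xDB cont=1 payload=0x5B=91: acc |= 91<<14 -> acc=1495940 shift=21
  byte[13]=0x5D cont=0 payload=0x5D=93: acc |= 93<<21 -> acc=196531076 shift=28 [end]
Varint 5: bytes[10:14] = 84 A7 DB 5D -> value 196531076 (4 byte(s))

Answer: 92 605385 235853047 8647 196531076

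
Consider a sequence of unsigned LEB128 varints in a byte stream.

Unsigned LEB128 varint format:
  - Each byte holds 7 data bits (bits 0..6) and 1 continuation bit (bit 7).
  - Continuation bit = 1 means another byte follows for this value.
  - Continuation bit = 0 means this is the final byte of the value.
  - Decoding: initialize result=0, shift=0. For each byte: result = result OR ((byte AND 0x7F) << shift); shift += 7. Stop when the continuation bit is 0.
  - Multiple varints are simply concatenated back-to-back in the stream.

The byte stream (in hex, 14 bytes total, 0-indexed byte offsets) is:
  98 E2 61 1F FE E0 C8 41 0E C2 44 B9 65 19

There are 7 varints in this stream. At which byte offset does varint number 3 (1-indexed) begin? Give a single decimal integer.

Answer: 4

Derivation:
  byte[0]=0x98 cont=1 payload=0x18=24: acc |= 24<<0 -> acc=24 shift=7
  byte[1]=0xE2 cont=1 payload=0x62=98: acc |= 98<<7 -> acc=12568 shift=14
  byte[2]=0x61 cont=0 payload=0x61=97: acc |= 97<<14 -> acc=1601816 shift=21 [end]
Varint 1: bytes[0:3] = 98 E2 61 -> value 1601816 (3 byte(s))
  byte[3]=0x1F cont=0 payload=0x1F=31: acc |= 31<<0 -> acc=31 shift=7 [end]
Varint 2: bytes[3:4] = 1F -> value 31 (1 byte(s))
  byte[4]=0xFE cont=1 payload=0x7E=126: acc |= 126<<0 -> acc=126 shift=7
  byte[5]=0xE0 cont=1 payload=0x60=96: acc |= 96<<7 -> acc=12414 shift=14
  byte[6]=0xC8 cont=1 payload=0x48=72: acc |= 72<<14 -> acc=1192062 shift=21
  byte[7]=0x41 cont=0 payload=0x41=65: acc |= 65<<21 -> acc=137506942 shift=28 [end]
Varint 3: bytes[4:8] = FE E0 C8 41 -> value 137506942 (4 byte(s))
  byte[8]=0x0E cont=0 payload=0x0E=14: acc |= 14<<0 -> acc=14 shift=7 [end]
Varint 4: bytes[8:9] = 0E -> value 14 (1 byte(s))
  byte[9]=0xC2 cont=1 payload=0x42=66: acc |= 66<<0 -> acc=66 shift=7
  byte[10]=0x44 cont=0 payload=0x44=68: acc |= 68<<7 -> acc=8770 shift=14 [end]
Varint 5: bytes[9:11] = C2 44 -> value 8770 (2 byte(s))
  byte[11]=0xB9 cont=1 payload=0x39=57: acc |= 57<<0 -> acc=57 shift=7
  byte[12]=0x65 cont=0 payload=0x65=101: acc |= 101<<7 -> acc=12985 shift=14 [end]
Varint 6: bytes[11:13] = B9 65 -> value 12985 (2 byte(s))
  byte[13]=0x19 cont=0 payload=0x19=25: acc |= 25<<0 -> acc=25 shift=7 [end]
Varint 7: bytes[13:14] = 19 -> value 25 (1 byte(s))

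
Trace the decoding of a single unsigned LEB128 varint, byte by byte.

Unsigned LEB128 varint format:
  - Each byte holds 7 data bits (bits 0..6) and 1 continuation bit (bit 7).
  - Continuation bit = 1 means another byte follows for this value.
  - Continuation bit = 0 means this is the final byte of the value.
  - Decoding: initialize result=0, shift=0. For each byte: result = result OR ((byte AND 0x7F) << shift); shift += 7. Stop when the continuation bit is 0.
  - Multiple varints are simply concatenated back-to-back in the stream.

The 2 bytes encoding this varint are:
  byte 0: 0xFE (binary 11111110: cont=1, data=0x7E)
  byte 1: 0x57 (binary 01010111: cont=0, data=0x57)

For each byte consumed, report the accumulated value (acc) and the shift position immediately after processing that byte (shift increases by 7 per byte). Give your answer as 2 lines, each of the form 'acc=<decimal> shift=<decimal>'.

byte 0=0xFE: payload=0x7E=126, contrib = 126<<0 = 126; acc -> 126, shift -> 7
byte 1=0x57: payload=0x57=87, contrib = 87<<7 = 11136; acc -> 11262, shift -> 14

Answer: acc=126 shift=7
acc=11262 shift=14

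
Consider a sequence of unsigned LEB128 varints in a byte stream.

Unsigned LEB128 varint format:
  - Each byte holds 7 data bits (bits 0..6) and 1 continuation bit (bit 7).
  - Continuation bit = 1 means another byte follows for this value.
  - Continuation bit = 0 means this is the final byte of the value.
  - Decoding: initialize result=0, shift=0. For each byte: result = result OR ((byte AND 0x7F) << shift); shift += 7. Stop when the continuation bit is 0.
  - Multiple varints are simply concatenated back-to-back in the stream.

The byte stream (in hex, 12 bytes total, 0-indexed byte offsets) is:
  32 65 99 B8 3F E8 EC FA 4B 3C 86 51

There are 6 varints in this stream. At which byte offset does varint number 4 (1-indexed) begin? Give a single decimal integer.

Answer: 5

Derivation:
  byte[0]=0x32 cont=0 payload=0x32=50: acc |= 50<<0 -> acc=50 shift=7 [end]
Varint 1: bytes[0:1] = 32 -> value 50 (1 byte(s))
  byte[1]=0x65 cont=0 payload=0x65=101: acc |= 101<<0 -> acc=101 shift=7 [end]
Varint 2: bytes[1:2] = 65 -> value 101 (1 byte(s))
  byte[2]=0x99 cont=1 payload=0x19=25: acc |= 25<<0 -> acc=25 shift=7
  byte[3]=0xB8 cont=1 payload=0x38=56: acc |= 56<<7 -> acc=7193 shift=14
  byte[4]=0x3F cont=0 payload=0x3F=63: acc |= 63<<14 -> acc=1039385 shift=21 [end]
Varint 3: bytes[2:5] = 99 B8 3F -> value 1039385 (3 byte(s))
  byte[5]=0xE8 cont=1 payload=0x68=104: acc |= 104<<0 -> acc=104 shift=7
  byte[6]=0xEC cont=1 payload=0x6C=108: acc |= 108<<7 -> acc=13928 shift=14
  byte[7]=0xFA cont=1 payload=0x7A=122: acc |= 122<<14 -> acc=2012776 shift=21
  byte[8]=0x4B cont=0 payload=0x4B=75: acc |= 75<<21 -> acc=159299176 shift=28 [end]
Varint 4: bytes[5:9] = E8 EC FA 4B -> value 159299176 (4 byte(s))
  byte[9]=0x3C cont=0 payload=0x3C=60: acc |= 60<<0 -> acc=60 shift=7 [end]
Varint 5: bytes[9:10] = 3C -> value 60 (1 byte(s))
  byte[10]=0x86 cont=1 payload=0x06=6: acc |= 6<<0 -> acc=6 shift=7
  byte[11]=0x51 cont=0 payload=0x51=81: acc |= 81<<7 -> acc=10374 shift=14 [end]
Varint 6: bytes[10:12] = 86 51 -> value 10374 (2 byte(s))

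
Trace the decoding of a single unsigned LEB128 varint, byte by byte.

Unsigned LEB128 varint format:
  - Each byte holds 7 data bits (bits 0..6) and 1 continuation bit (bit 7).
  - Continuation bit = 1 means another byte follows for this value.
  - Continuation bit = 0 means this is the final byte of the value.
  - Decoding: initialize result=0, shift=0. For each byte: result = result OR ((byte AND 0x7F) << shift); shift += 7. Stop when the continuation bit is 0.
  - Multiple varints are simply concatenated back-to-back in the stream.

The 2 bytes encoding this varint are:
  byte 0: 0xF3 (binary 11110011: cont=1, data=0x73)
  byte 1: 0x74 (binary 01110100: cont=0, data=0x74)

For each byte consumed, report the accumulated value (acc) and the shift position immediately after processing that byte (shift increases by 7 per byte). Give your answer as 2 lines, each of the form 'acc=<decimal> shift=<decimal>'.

byte 0=0xF3: payload=0x73=115, contrib = 115<<0 = 115; acc -> 115, shift -> 7
byte 1=0x74: payload=0x74=116, contrib = 116<<7 = 14848; acc -> 14963, shift -> 14

Answer: acc=115 shift=7
acc=14963 shift=14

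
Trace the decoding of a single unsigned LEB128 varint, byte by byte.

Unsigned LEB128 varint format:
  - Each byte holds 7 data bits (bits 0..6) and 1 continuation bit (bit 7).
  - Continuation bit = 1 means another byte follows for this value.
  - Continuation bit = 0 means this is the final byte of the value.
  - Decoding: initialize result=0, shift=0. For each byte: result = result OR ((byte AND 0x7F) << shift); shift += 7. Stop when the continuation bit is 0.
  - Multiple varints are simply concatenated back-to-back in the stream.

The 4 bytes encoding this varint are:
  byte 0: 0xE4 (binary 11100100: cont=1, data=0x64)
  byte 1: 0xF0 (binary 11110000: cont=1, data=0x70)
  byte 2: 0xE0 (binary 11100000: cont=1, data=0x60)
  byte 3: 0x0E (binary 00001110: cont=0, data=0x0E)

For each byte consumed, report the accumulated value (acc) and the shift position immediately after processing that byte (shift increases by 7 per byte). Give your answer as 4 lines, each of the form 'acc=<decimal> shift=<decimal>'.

Answer: acc=100 shift=7
acc=14436 shift=14
acc=1587300 shift=21
acc=30947428 shift=28

Derivation:
byte 0=0xE4: payload=0x64=100, contrib = 100<<0 = 100; acc -> 100, shift -> 7
byte 1=0xF0: payload=0x70=112, contrib = 112<<7 = 14336; acc -> 14436, shift -> 14
byte 2=0xE0: payload=0x60=96, contrib = 96<<14 = 1572864; acc -> 1587300, shift -> 21
byte 3=0x0E: payload=0x0E=14, contrib = 14<<21 = 29360128; acc -> 30947428, shift -> 28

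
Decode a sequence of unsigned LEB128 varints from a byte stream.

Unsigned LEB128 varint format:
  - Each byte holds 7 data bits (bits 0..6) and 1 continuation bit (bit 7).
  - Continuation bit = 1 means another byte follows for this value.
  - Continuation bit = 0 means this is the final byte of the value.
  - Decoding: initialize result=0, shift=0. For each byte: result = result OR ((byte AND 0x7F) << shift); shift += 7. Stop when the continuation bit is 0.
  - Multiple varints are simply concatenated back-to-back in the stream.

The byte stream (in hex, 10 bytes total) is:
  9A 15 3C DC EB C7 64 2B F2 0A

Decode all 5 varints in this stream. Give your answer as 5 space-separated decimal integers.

Answer: 2714 60 210892252 43 1394

Derivation:
  byte[0]=0x9A cont=1 payload=0x1A=26: acc |= 26<<0 -> acc=26 shift=7
  byte[1]=0x15 cont=0 payload=0x15=21: acc |= 21<<7 -> acc=2714 shift=14 [end]
Varint 1: bytes[0:2] = 9A 15 -> value 2714 (2 byte(s))
  byte[2]=0x3C cont=0 payload=0x3C=60: acc |= 60<<0 -> acc=60 shift=7 [end]
Varint 2: bytes[2:3] = 3C -> value 60 (1 byte(s))
  byte[3]=0xDC cont=1 payload=0x5C=92: acc |= 92<<0 -> acc=92 shift=7
  byte[4]=0xEB cont=1 payload=0x6B=107: acc |= 107<<7 -> acc=13788 shift=14
  byte[5]=0xC7 cont=1 payload=0x47=71: acc |= 71<<14 -> acc=1177052 shift=21
  byte[6]=0x64 cont=0 payload=0x64=100: acc |= 100<<21 -> acc=210892252 shift=28 [end]
Varint 3: bytes[3:7] = DC EB C7 64 -> value 210892252 (4 byte(s))
  byte[7]=0x2B cont=0 payload=0x2B=43: acc |= 43<<0 -> acc=43 shift=7 [end]
Varint 4: bytes[7:8] = 2B -> value 43 (1 byte(s))
  byte[8]=0xF2 cont=1 payload=0x72=114: acc |= 114<<0 -> acc=114 shift=7
  byte[9]=0x0A cont=0 payload=0x0A=10: acc |= 10<<7 -> acc=1394 shift=14 [end]
Varint 5: bytes[8:10] = F2 0A -> value 1394 (2 byte(s))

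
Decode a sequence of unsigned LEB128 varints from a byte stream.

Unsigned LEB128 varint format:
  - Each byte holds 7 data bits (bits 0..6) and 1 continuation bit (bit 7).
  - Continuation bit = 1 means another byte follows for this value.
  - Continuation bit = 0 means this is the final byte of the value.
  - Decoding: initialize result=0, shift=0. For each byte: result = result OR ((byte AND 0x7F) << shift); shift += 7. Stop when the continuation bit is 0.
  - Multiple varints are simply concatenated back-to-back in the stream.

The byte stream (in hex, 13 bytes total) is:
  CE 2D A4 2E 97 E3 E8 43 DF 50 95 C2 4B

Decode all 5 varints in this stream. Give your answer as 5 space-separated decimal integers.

  byte[0]=0xCE cont=1 payload=0x4E=78: acc |= 78<<0 -> acc=78 shift=7
  byte[1]=0x2D cont=0 payload=0x2D=45: acc |= 45<<7 -> acc=5838 shift=14 [end]
Varint 1: bytes[0:2] = CE 2D -> value 5838 (2 byte(s))
  byte[2]=0xA4 cont=1 payload=0x24=36: acc |= 36<<0 -> acc=36 shift=7
  byte[3]=0x2E cont=0 payload=0x2E=46: acc |= 46<<7 -> acc=5924 shift=14 [end]
Varint 2: bytes[2:4] = A4 2E -> value 5924 (2 byte(s))
  byte[4]=0x97 cont=1 payload=0x17=23: acc |= 23<<0 -> acc=23 shift=7
  byte[5]=0xE3 cont=1 payload=0x63=99: acc |= 99<<7 -> acc=12695 shift=14
  byte[6]=0xE8 cont=1 payload=0x68=104: acc |= 104<<14 -> acc=1716631 shift=21
  byte[7]=0x43 cont=0 payload=0x43=67: acc |= 67<<21 -> acc=142225815 shift=28 [end]
Varint 3: bytes[4:8] = 97 E3 E8 43 -> value 142225815 (4 byte(s))
  byte[8]=0xDF cont=1 payload=0x5F=95: acc |= 95<<0 -> acc=95 shift=7
  byte[9]=0x50 cont=0 payload=0x50=80: acc |= 80<<7 -> acc=10335 shift=14 [end]
Varint 4: bytes[8:10] = DF 50 -> value 10335 (2 byte(s))
  byte[10]=0x95 cont=1 payload=0x15=21: acc |= 21<<0 -> acc=21 shift=7
  byte[11]=0xC2 cont=1 payload=0x42=66: acc |= 66<<7 -> acc=8469 shift=14
  byte[12]=0x4B cont=0 payload=0x4B=75: acc |= 75<<14 -> acc=1237269 shift=21 [end]
Varint 5: bytes[10:13] = 95 C2 4B -> value 1237269 (3 byte(s))

Answer: 5838 5924 142225815 10335 1237269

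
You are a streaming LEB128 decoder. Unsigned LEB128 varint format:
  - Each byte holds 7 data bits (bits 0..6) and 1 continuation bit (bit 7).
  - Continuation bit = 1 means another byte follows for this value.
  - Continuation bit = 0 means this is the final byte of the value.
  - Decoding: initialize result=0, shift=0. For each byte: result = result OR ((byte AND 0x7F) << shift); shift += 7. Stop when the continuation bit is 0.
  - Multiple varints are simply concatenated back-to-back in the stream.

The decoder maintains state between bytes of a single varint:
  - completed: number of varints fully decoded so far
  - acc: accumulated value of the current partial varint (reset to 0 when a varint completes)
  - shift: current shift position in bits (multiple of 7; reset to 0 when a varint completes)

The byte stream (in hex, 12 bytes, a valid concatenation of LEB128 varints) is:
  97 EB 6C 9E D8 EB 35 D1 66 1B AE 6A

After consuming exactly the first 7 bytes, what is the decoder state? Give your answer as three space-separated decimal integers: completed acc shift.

Answer: 2 0 0

Derivation:
byte[0]=0x97 cont=1 payload=0x17: acc |= 23<<0 -> completed=0 acc=23 shift=7
byte[1]=0xEB cont=1 payload=0x6B: acc |= 107<<7 -> completed=0 acc=13719 shift=14
byte[2]=0x6C cont=0 payload=0x6C: varint #1 complete (value=1783191); reset -> completed=1 acc=0 shift=0
byte[3]=0x9E cont=1 payload=0x1E: acc |= 30<<0 -> completed=1 acc=30 shift=7
byte[4]=0xD8 cont=1 payload=0x58: acc |= 88<<7 -> completed=1 acc=11294 shift=14
byte[5]=0xEB cont=1 payload=0x6B: acc |= 107<<14 -> completed=1 acc=1764382 shift=21
byte[6]=0x35 cont=0 payload=0x35: varint #2 complete (value=112913438); reset -> completed=2 acc=0 shift=0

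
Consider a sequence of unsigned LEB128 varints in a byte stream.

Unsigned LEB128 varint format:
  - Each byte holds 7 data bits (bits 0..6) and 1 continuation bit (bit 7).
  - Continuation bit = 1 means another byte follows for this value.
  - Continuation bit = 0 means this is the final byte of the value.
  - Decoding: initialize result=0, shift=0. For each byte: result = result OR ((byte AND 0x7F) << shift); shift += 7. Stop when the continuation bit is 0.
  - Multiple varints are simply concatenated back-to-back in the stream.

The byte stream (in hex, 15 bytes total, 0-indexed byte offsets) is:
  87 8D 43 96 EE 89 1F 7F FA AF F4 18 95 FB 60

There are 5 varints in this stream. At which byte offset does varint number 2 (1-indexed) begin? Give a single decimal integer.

  byte[0]=0x87 cont=1 payload=0x07=7: acc |= 7<<0 -> acc=7 shift=7
  byte[1]=0x8D cont=1 payload=0x0D=13: acc |= 13<<7 -> acc=1671 shift=14
  byte[2]=0x43 cont=0 payload=0x43=67: acc |= 67<<14 -> acc=1099399 shift=21 [end]
Varint 1: bytes[0:3] = 87 8D 43 -> value 1099399 (3 byte(s))
  byte[3]=0x96 cont=1 payload=0x16=22: acc |= 22<<0 -> acc=22 shift=7
  byte[4]=0xEE cont=1 payload=0x6E=110: acc |= 110<<7 -> acc=14102 shift=14
  byte[5]=0x89 cont=1 payload=0x09=9: acc |= 9<<14 -> acc=161558 shift=21
  byte[6]=0x1F cont=0 payload=0x1F=31: acc |= 31<<21 -> acc=65173270 shift=28 [end]
Varint 2: bytes[3:7] = 96 EE 89 1F -> value 65173270 (4 byte(s))
  byte[7]=0x7F cont=0 payload=0x7F=127: acc |= 127<<0 -> acc=127 shift=7 [end]
Varint 3: bytes[7:8] = 7F -> value 127 (1 byte(s))
  byte[8]=0xFA cont=1 payload=0x7A=122: acc |= 122<<0 -> acc=122 shift=7
  byte[9]=0xAF cont=1 payload=0x2F=47: acc |= 47<<7 -> acc=6138 shift=14
  byte[10]=0xF4 cont=1 payload=0x74=116: acc |= 116<<14 -> acc=1906682 shift=21
  byte[11]=0x18 cont=0 payload=0x18=24: acc |= 24<<21 -> acc=52238330 shift=28 [end]
Varint 4: bytes[8:12] = FA AF F4 18 -> value 52238330 (4 byte(s))
  byte[12]=0x95 cont=1 payload=0x15=21: acc |= 21<<0 -> acc=21 shift=7
  byte[13]=0xFB cont=1 payload=0x7B=123: acc |= 123<<7 -> acc=15765 shift=14
  byte[14]=0x60 cont=0 payload=0x60=96: acc |= 96<<14 -> acc=1588629 shift=21 [end]
Varint 5: bytes[12:15] = 95 FB 60 -> value 1588629 (3 byte(s))

Answer: 3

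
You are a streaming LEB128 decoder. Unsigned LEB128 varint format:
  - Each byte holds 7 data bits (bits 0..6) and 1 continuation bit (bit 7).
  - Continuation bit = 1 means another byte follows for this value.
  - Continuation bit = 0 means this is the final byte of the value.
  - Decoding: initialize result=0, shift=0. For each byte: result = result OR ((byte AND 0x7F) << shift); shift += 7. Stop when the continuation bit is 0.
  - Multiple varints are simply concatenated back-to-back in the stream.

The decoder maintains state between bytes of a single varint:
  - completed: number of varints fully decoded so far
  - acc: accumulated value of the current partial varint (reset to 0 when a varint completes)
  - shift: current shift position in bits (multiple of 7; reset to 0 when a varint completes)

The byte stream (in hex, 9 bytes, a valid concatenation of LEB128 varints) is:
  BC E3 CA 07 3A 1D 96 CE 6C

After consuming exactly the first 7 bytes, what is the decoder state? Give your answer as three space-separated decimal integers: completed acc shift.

byte[0]=0xBC cont=1 payload=0x3C: acc |= 60<<0 -> completed=0 acc=60 shift=7
byte[1]=0xE3 cont=1 payload=0x63: acc |= 99<<7 -> completed=0 acc=12732 shift=14
byte[2]=0xCA cont=1 payload=0x4A: acc |= 74<<14 -> completed=0 acc=1225148 shift=21
byte[3]=0x07 cont=0 payload=0x07: varint #1 complete (value=15905212); reset -> completed=1 acc=0 shift=0
byte[4]=0x3A cont=0 payload=0x3A: varint #2 complete (value=58); reset -> completed=2 acc=0 shift=0
byte[5]=0x1D cont=0 payload=0x1D: varint #3 complete (value=29); reset -> completed=3 acc=0 shift=0
byte[6]=0x96 cont=1 payload=0x16: acc |= 22<<0 -> completed=3 acc=22 shift=7

Answer: 3 22 7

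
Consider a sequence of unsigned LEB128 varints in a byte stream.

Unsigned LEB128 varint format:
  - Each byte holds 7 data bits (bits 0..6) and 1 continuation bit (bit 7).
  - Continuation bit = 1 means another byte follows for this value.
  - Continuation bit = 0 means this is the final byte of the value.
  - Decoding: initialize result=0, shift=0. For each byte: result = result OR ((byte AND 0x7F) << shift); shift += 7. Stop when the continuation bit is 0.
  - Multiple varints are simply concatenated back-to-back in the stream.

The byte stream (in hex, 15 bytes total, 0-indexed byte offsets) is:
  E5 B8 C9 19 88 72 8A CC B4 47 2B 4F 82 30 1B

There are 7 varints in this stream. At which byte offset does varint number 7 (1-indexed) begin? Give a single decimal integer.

  byte[0]=0xE5 cont=1 payload=0x65=101: acc |= 101<<0 -> acc=101 shift=7
  byte[1]=0xB8 cont=1 payload=0x38=56: acc |= 56<<7 -> acc=7269 shift=14
  byte[2]=0xC9 cont=1 payload=0x49=73: acc |= 73<<14 -> acc=1203301 shift=21
  byte[3]=0x19 cont=0 payload=0x19=25: acc |= 25<<21 -> acc=53632101 shift=28 [end]
Varint 1: bytes[0:4] = E5 B8 C9 19 -> value 53632101 (4 byte(s))
  byte[4]=0x88 cont=1 payload=0x08=8: acc |= 8<<0 -> acc=8 shift=7
  byte[5]=0x72 cont=0 payload=0x72=114: acc |= 114<<7 -> acc=14600 shift=14 [end]
Varint 2: bytes[4:6] = 88 72 -> value 14600 (2 byte(s))
  byte[6]=0x8A cont=1 payload=0x0A=10: acc |= 10<<0 -> acc=10 shift=7
  byte[7]=0xCC cont=1 payload=0x4C=76: acc |= 76<<7 -> acc=9738 shift=14
  byte[8]=0xB4 cont=1 payload=0x34=52: acc |= 52<<14 -> acc=861706 shift=21
  byte[9]=0x47 cont=0 payload=0x47=71: acc |= 71<<21 -> acc=149759498 shift=28 [end]
Varint 3: bytes[6:10] = 8A CC B4 47 -> value 149759498 (4 byte(s))
  byte[10]=0x2B cont=0 payload=0x2B=43: acc |= 43<<0 -> acc=43 shift=7 [end]
Varint 4: bytes[10:11] = 2B -> value 43 (1 byte(s))
  byte[11]=0x4F cont=0 payload=0x4F=79: acc |= 79<<0 -> acc=79 shift=7 [end]
Varint 5: bytes[11:12] = 4F -> value 79 (1 byte(s))
  byte[12]=0x82 cont=1 payload=0x02=2: acc |= 2<<0 -> acc=2 shift=7
  byte[13]=0x30 cont=0 payload=0x30=48: acc |= 48<<7 -> acc=6146 shift=14 [end]
Varint 6: bytes[12:14] = 82 30 -> value 6146 (2 byte(s))
  byte[14]=0x1B cont=0 payload=0x1B=27: acc |= 27<<0 -> acc=27 shift=7 [end]
Varint 7: bytes[14:15] = 1B -> value 27 (1 byte(s))

Answer: 14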